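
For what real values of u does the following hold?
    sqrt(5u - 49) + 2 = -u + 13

Isolate the radical: sqrt(5u - 49) = -u + 11.
Square both sides: 5u - 49 = (-u + 11)^2.
Expand and rearrange: u^2 - 27u + 170 = 0.
Solving gives u = 17 or u = 10.
Check each candidate in the original equation:
  u = 17: sqrt(36) = 6, while -u + 11 = -6 — extraneous.
  u = 10: sqrt(1) = 1, while -u + 11 = 1 — valid.

u = 10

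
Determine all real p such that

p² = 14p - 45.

p = 5 or p = 9

Bring every term to one side: p² - 14p + 45 = 0.
Factor: (p - 9)(p - 5) = 0.
So p = 9 or p = 5.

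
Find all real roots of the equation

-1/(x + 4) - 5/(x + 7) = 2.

Multiply both sides by (x + 4)(x + 7):
-(x + 7) - 5(x + 4) = 2(x + 4)(x + 7).
Expand and collect terms: 2x² + 28x + 83 = 0.
By the quadratic formula, x = (-28 ± √120) / 4, so x ≈ -4.2614 or x ≈ -9.7386.
Neither value makes a denominator zero (x ≠ -4, x ≠ -7), so both are valid.

x = -9.7386 or x = -4.2614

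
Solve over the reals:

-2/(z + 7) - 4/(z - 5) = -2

z = -6.1521 or z = 7.1521

Multiply both sides by (z + 7)(z - 5):
-2(z - 5) - 4(z + 7) = -2(z + 7)(z - 5).
Expand and collect terms: -2z² + 2z + 88 = 0.
By the quadratic formula, z = (-2 ± √708) / -4, so z ≈ -6.1521 or z ≈ 7.1521.
Neither value makes a denominator zero (z ≠ -7, z ≠ 5), so both are valid.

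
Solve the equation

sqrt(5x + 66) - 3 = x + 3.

Isolate the radical: sqrt(5x + 66) = x + 6.
Square both sides: 5x + 66 = (x + 6)^2.
Expand and rearrange: x^2 + 7x - 30 = 0.
Solving gives x = 3 or x = -10.
Check each candidate in the original equation:
  x = 3: sqrt(81) = 9, while x + 6 = 9 — valid.
  x = -10: sqrt(16) = 4, while x + 6 = -4 — extraneous.

x = 3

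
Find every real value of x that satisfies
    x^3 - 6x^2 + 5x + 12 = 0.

Possible rational roots are divisors of 12. Testing x = 3 gives 0, so (x - 3) is a factor.
Divide: x^3 - 6x^2 + 5x + 12 = (x - 3)(x^2 - 3x - 4).
Factor the quadratic: x = 4 or x = -1.

x = -1 or x = 3 or x = 4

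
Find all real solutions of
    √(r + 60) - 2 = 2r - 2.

Isolate the radical: √(r + 60) = 2r.
Square both sides: r + 60 = (2r)².
Expand and rearrange: 4r² - r - 60 = 0.
Solving gives r = 4 or r = -3.75.
Check each candidate in the original equation:
  r = 4: √(64) = 8, while 2r = 8 — valid.
  r = -3.75: √(56.25) = 7.5, while 2r = -7.5 — extraneous.

r = 4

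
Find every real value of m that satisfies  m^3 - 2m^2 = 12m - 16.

m = -3.2361 or m = 1.2361 or m = 4

Rearrange: m^3 - 2m^2 - 12m + 16 = 0.
Possible rational roots are divisors of 16. Testing m = 4 gives 0, so (m - 4) is a factor.
Divide: m^3 - 2m^2 - 12m + 16 = (m - 4)(m^2 + 2m - 4).
Apply the quadratic formula to m^2 + 2m - 4 = 0: m = (-2 +/- sqrt(20))/2, i.e. m ~= 1.2361 or m ~= -3.2361.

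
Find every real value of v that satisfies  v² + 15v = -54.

Bring every term to one side: v² + 15v + 54 = 0.
Factor: (v + 9)(v + 6) = 0.
So v = -9 or v = -6.

v = -9 or v = -6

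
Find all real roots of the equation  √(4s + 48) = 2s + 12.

s = -3

Square both sides: 4s + 48 = (2s + 12)².
Expand and rearrange: 4s² + 44s + 96 = 0.
Solving gives s = -3 or s = -8.
Check each candidate in the original equation:
  s = -3: √(36) = 6, while 2s + 12 = 6 — valid.
  s = -8: √(16) = 4, while 2s + 12 = -4 — extraneous.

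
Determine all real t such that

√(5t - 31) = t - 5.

Square both sides: 5t - 31 = (t - 5)².
Expand and rearrange: t² - 15t + 56 = 0.
Solving gives t = 8 or t = 7.
Check each candidate in the original equation:
  t = 8: √(9) = 3, while t - 5 = 3 — valid.
  t = 7: √(4) = 2, while t - 5 = 2 — valid.

t = 7 or t = 8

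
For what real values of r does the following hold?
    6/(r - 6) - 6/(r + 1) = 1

Multiply both sides by (r - 6)(r + 1):
6(r + 1) - 6(r - 6) = (r - 6)(r + 1).
Expand and collect terms: r^2 - 5r - 48 = 0.
By the quadratic formula, r = (5 +/- sqrt(217)) / 2, so r ~= 9.8655 or r ~= -4.8655.
Neither value makes a denominator zero (r != 6, r != -1), so both are valid.

r = -4.8655 or r = 9.8655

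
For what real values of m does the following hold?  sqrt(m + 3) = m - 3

Square both sides: m + 3 = (m - 3)^2.
Expand and rearrange: m^2 - 7m + 6 = 0.
Solving gives m = 6 or m = 1.
Check each candidate in the original equation:
  m = 6: sqrt(9) = 3, while m - 3 = 3 — valid.
  m = 1: sqrt(4) = 2, while m - 3 = -2 — extraneous.

m = 6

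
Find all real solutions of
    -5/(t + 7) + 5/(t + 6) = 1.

t = -8.7913 or t = -4.2087

Multiply both sides by (t + 7)(t + 6):
-5(t + 6) + 5(t + 7) = (t + 7)(t + 6).
Expand and collect terms: t² + 13t + 37 = 0.
By the quadratic formula, t = (-13 ± √21) / 2, so t ≈ -4.2087 or t ≈ -8.7913.
Neither value makes a denominator zero (t ≠ -7, t ≠ -6), so both are valid.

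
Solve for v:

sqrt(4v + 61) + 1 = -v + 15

v = 5

Isolate the radical: sqrt(4v + 61) = -v + 14.
Square both sides: 4v + 61 = (-v + 14)^2.
Expand and rearrange: v^2 - 32v + 135 = 0.
Solving gives v = 27 or v = 5.
Check each candidate in the original equation:
  v = 27: sqrt(169) = 13, while -v + 14 = -13 — extraneous.
  v = 5: sqrt(81) = 9, while -v + 14 = 9 — valid.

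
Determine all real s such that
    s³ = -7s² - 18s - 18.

Rearrange: s³ + 7s² + 18s + 18 = 0.
Possible rational roots are divisors of 18. Testing s = -3 gives 0, so (s + 3) is a factor.
Divide: s³ + 7s² + 18s + 18 = (s + 3)(s² + 4s + 6).
The quadratic s² + 4s + 6 has discriminant -8 < 0, so no further real roots.

s = -3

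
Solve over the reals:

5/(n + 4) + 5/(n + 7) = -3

n = -9.4089 or n = -4.9244

Multiply both sides by (n + 4)(n + 7):
5(n + 7) + 5(n + 4) = -3(n + 4)(n + 7).
Expand and collect terms: -3n² - 43n - 139 = 0.
By the quadratic formula, n = (43 ± √181) / -6, so n ≈ -9.4089 or n ≈ -4.9244.
Neither value makes a denominator zero (n ≠ -4, n ≠ -7), so both are valid.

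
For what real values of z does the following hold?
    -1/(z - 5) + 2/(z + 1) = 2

Multiply both sides by (z - 5)(z + 1):
-(z + 1) + 2(z - 5) = 2(z - 5)(z + 1).
Expand and collect terms: 2z^2 - 9z + 1 = 0.
By the quadratic formula, z = (9 +/- sqrt(73)) / 4, so z ~= 4.386 or z ~= 0.114.
Neither value makes a denominator zero (z != 5, z != -1), so both are valid.

z = 0.114 or z = 4.386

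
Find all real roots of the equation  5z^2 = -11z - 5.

Rearrange to standard form: 5z^2 + 11z + 5 = 0.
Discriminant: (11)^2 - 4*5*5 = 21.
Quadratic formula: z = (-11 +/- sqrt(21)) / 10.
So z = -11/10 + sqrt(21)/10 ~= -0.6417 or z = -11/10 - sqrt(21)/10 ~= -1.5583.

z = -1.5583 or z = -0.6417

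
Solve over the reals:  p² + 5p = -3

Rearrange to standard form: p² + 5p + 3 = 0.
Discriminant: (5)² − 4·1·3 = 13.
Quadratic formula: p = (-5 ± √13) / 2.
So p = -5/2 + √(13)/2 ≈ -0.6972 or p = -5/2 - √(13)/2 ≈ -4.3028.

p = -4.3028 or p = -0.6972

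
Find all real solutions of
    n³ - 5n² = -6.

n = -1 or n = 1.2679 or n = 4.7321

Rearrange: n³ - 5n² + 6 = 0.
Possible rational roots are divisors of 6. Testing n = -1 gives 0, so (n + 1) is a factor.
Divide: n³ - 5n² + 6 = (n + 1)(n² - 6n + 6).
Apply the quadratic formula to n² - 6n + 6 = 0: n = (6 ± √12)/2, i.e. n ≈ 4.7321 or n ≈ 1.2679.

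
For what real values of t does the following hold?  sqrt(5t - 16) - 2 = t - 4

t = 4 or t = 5

Isolate the radical: sqrt(5t - 16) = t - 2.
Square both sides: 5t - 16 = (t - 2)^2.
Expand and rearrange: t^2 - 9t + 20 = 0.
Solving gives t = 5 or t = 4.
Check each candidate in the original equation:
  t = 5: sqrt(9) = 3, while t - 2 = 3 — valid.
  t = 4: sqrt(4) = 2, while t - 2 = 2 — valid.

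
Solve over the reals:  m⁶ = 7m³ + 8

Let u = m³. The equation becomes u² - 7u - 8 = 0.
Factor: (u + 1)(u - 8) = 0, so u = -1 or u = 8.
m³ = -1 gives m = -1.
m³ = 8 gives m = 2.

m = -1 or m = 2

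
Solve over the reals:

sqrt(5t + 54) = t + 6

t = 2

Square both sides: 5t + 54 = (t + 6)^2.
Expand and rearrange: t^2 + 7t - 18 = 0.
Solving gives t = 2 or t = -9.
Check each candidate in the original equation:
  t = 2: sqrt(64) = 8, while t + 6 = 8 — valid.
  t = -9: sqrt(9) = 3, while t + 6 = -3 — extraneous.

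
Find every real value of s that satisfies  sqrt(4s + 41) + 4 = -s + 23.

Isolate the radical: sqrt(4s + 41) = -s + 19.
Square both sides: 4s + 41 = (-s + 19)^2.
Expand and rearrange: s^2 - 42s + 320 = 0.
Solving gives s = 32 or s = 10.
Check each candidate in the original equation:
  s = 32: sqrt(169) = 13, while -s + 19 = -13 — extraneous.
  s = 10: sqrt(81) = 9, while -s + 19 = 9 — valid.

s = 10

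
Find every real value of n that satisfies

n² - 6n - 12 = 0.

Discriminant: (-6)² − 4·1·(-12) = 84.
Quadratic formula: n = (6 ± √84) / 2.
So n = 3 + √(21) ≈ 7.5826 or n = 3 - √(21) ≈ -1.5826.

n = -1.5826 or n = 7.5826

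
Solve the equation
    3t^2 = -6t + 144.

Bring every term to one side: 3t^2 + 6t - 144 = 0.
Factor: 3(t - 6)(t + 8) = 0.
So t = 6 or t = -8.

t = -8 or t = 6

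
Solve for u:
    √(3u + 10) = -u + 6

Square both sides: 3u + 10 = (-u + 6)².
Expand and rearrange: u² - 15u + 26 = 0.
Solving gives u = 13 or u = 2.
Check each candidate in the original equation:
  u = 13: √(49) = 7, while -u + 6 = -7 — extraneous.
  u = 2: √(16) = 4, while -u + 6 = 4 — valid.

u = 2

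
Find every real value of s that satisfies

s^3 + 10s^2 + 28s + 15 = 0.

Possible rational roots are divisors of 15. Testing s = -5 gives 0, so (s + 5) is a factor.
Divide: s^3 + 10s^2 + 28s + 15 = (s + 5)(s^2 + 5s + 3).
Apply the quadratic formula to s^2 + 5s + 3 = 0: s = (-5 +/- sqrt(13))/2, i.e. s ~= -0.6972 or s ~= -4.3028.

s = -5 or s = -4.3028 or s = -0.6972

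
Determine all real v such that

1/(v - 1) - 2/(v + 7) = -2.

v = -5.9221 or v = 0.4221

Multiply both sides by (v - 1)(v + 7):
(v + 7) - 2(v - 1) = -2(v - 1)(v + 7).
Expand and collect terms: -2v^2 - 11v + 5 = 0.
By the quadratic formula, v = (11 +/- sqrt(161)) / -4, so v ~= -5.9221 or v ~= 0.4221.
Neither value makes a denominator zero (v != 1, v != -7), so both are valid.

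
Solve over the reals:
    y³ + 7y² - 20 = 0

y = -6.5311 or y = -2 or y = 1.5311

Possible rational roots are divisors of -20. Testing y = -2 gives 0, so (y + 2) is a factor.
Divide: y³ + 7y² - 20 = (y + 2)(y² + 5y - 10).
Apply the quadratic formula to y² + 5y - 10 = 0: y = (-5 ± √65)/2, i.e. y ≈ 1.5311 or y ≈ -6.5311.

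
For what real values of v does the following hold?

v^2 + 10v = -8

Rearrange to standard form: v^2 + 10v + 8 = 0.
Discriminant: (10)^2 - 4*1*8 = 68.
Quadratic formula: v = (-10 +/- sqrt(68)) / 2.
So v = -5 + sqrt(17) ~= -0.8769 or v = -5 - sqrt(17) ~= -9.1231.

v = -9.1231 or v = -0.8769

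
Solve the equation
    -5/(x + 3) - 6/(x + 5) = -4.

x = -4.25 or x = -1

Multiply both sides by (x + 3)(x + 5):
-5(x + 5) - 6(x + 3) = -4(x + 3)(x + 5).
Expand and collect terms: -4x² - 21x - 17 = 0.
Factor or apply the quadratic formula: x = -4.25 or x = -1.
Neither value makes a denominator zero (x ≠ -3, x ≠ -5), so both are valid.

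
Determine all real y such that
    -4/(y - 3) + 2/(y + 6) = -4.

y = -6.4522 or y = 3.9522

Multiply both sides by (y - 3)(y + 6):
-4(y + 6) + 2(y - 3) = -4(y - 3)(y + 6).
Expand and collect terms: -4y² - 10y + 102 = 0.
By the quadratic formula, y = (10 ± √1732) / -8, so y ≈ -6.4522 or y ≈ 3.9522.
Neither value makes a denominator zero (y ≠ 3, y ≠ -6), so both are valid.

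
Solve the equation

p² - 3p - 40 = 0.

Factor: (p - 8)(p + 5) = 0.
So p = 8 or p = -5.

p = -5 or p = 8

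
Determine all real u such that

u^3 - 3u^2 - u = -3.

u = -1 or u = 1 or u = 3

Rearrange: u^3 - 3u^2 - u + 3 = 0.
Possible rational roots are divisors of 3. Testing u = 1 gives 0, so (u - 1) is a factor.
Divide: u^3 - 3u^2 - u + 3 = (u - 1)(u^2 - 2u - 3).
Factor the quadratic: u = 3 or u = -1.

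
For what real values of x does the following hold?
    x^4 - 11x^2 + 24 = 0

x = -2.8284 or x = -1.7321 or x = 1.7321 or x = 2.8284

Let u = x^2. The equation becomes u^2 - 11u + 24 = 0.
Factor: (u - 3)(u - 8) = 0, so u = 3 or u = 8.
x^2 = 3 gives x = +/-sqrt(3) ~= +/-1.7321.
x^2 = 8 gives x = +/-2*sqrt(2) ~= +/-2.8284.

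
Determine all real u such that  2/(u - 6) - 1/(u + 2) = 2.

u = -2.4471 or u = 6.9471

Multiply both sides by (u - 6)(u + 2):
2(u + 2) - (u - 6) = 2(u - 6)(u + 2).
Expand and collect terms: 2u² - 9u - 34 = 0.
By the quadratic formula, u = (9 ± √353) / 4, so u ≈ 6.9471 or u ≈ -2.4471.
Neither value makes a denominator zero (u ≠ 6, u ≠ -2), so both are valid.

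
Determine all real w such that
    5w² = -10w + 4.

Rearrange to standard form: 5w² + 10w - 4 = 0.
Discriminant: (10)² − 4·5·(-4) = 180.
Quadratic formula: w = (-10 ± √180) / 10.
So w = -1 + 3·√(5)/5 ≈ 0.3416 or w = -3·√(5)/5 - 1 ≈ -2.3416.

w = -2.3416 or w = 0.3416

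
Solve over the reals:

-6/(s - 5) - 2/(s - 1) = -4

Multiply both sides by (s - 5)(s - 1):
-6(s - 1) - 2(s - 5) = -4(s - 5)(s - 1).
Expand and collect terms: -4s^2 + 32s - 36 = 0.
By the quadratic formula, s = (-32 +/- sqrt(448)) / -8, so s ~= 1.3542 or s ~= 6.6458.
Neither value makes a denominator zero (s != 5, s != 1), so both are valid.

s = 1.3542 or s = 6.6458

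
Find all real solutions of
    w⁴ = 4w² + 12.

Let u = w². The equation becomes u² - 4u - 12 = 0.
Factor: (u - 6)(u + 2) = 0, so u = 6 or u = -2.
w² = 6 gives w = ±√(6) ≈ ±2.4495.
w² = -2 < 0 has no real solution.

w = -2.4495 or w = 2.4495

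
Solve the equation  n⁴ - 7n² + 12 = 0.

n = -2 or n = -1.7321 or n = 1.7321 or n = 2

Let u = n². The equation becomes u² - 7u + 12 = 0.
Factor: (u - 4)(u - 3) = 0, so u = 4 or u = 3.
n² = 4 gives n = ±2.
n² = 3 gives n = ±√(3) ≈ ±1.7321.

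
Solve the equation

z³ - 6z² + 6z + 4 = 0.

Possible rational roots are divisors of 4. Testing z = 2 gives 0, so (z - 2) is a factor.
Divide: z³ - 6z² + 6z + 4 = (z - 2)(z² - 4z - 2).
Apply the quadratic formula to z² - 4z - 2 = 0: z = (4 ± √24)/2, i.e. z ≈ 4.4495 or z ≈ -0.4495.

z = -0.4495 or z = 2 or z = 4.4495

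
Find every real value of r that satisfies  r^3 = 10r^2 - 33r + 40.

r = 5

Rearrange: r^3 - 10r^2 + 33r - 40 = 0.
Possible rational roots are divisors of -40. Testing r = 5 gives 0, so (r - 5) is a factor.
Divide: r^3 - 10r^2 + 33r - 40 = (r - 5)(r^2 - 5r + 8).
The quadratic r^2 - 5r + 8 has discriminant -7 < 0, so no further real roots.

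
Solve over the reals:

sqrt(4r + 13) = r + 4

Square both sides: 4r + 13 = (r + 4)^2.
Expand and rearrange: r^2 + 4r + 3 = 0.
Solving gives r = -1 or r = -3.
Check each candidate in the original equation:
  r = -1: sqrt(9) = 3, while r + 4 = 3 — valid.
  r = -3: sqrt(1) = 1, while r + 4 = 1 — valid.

r = -3 or r = -1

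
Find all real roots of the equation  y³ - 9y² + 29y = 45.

Rearrange: y³ - 9y² + 29y - 45 = 0.
Possible rational roots are divisors of -45. Testing y = 5 gives 0, so (y - 5) is a factor.
Divide: y³ - 9y² + 29y - 45 = (y - 5)(y² - 4y + 9).
The quadratic y² - 4y + 9 has discriminant -20 < 0, so no further real roots.

y = 5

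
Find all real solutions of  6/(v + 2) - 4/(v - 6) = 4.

Multiply both sides by (v + 2)(v - 6):
6(v - 6) - 4(v + 2) = 4(v + 2)(v - 6).
Expand and collect terms: 4v^2 - 18v - 4 = 0.
By the quadratic formula, v = (18 +/- sqrt(388)) / 8, so v ~= 4.7122 or v ~= -0.2122.
Neither value makes a denominator zero (v != -2, v != 6), so both are valid.

v = -0.2122 or v = 4.7122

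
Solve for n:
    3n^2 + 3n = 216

Bring every term to one side: 3n^2 + 3n - 216 = 0.
Factor: 3(n + 9)(n - 8) = 0.
So n = -9 or n = 8.

n = -9 or n = 8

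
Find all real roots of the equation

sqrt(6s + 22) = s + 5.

Square both sides: 6s + 22 = (s + 5)^2.
Expand and rearrange: s^2 + 4s + 3 = 0.
Solving gives s = -1 or s = -3.
Check each candidate in the original equation:
  s = -1: sqrt(16) = 4, while s + 5 = 4 — valid.
  s = -3: sqrt(4) = 2, while s + 5 = 2 — valid.

s = -3 or s = -1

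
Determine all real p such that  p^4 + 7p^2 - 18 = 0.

Let u = p^2. The equation becomes u^2 + 7u - 18 = 0.
Factor: (u + 9)(u - 2) = 0, so u = -9 or u = 2.
p^2 = -9 < 0 has no real solution.
p^2 = 2 gives p = +/-sqrt(2) ~= +/-1.4142.

p = -1.4142 or p = 1.4142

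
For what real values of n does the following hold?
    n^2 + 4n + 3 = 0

n = -3 or n = -1

Factor: (n + 3)(n + 1) = 0.
So n = -3 or n = -1.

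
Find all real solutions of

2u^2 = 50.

u = -5 or u = 5

Bring every term to one side: 2u^2 - 50 = 0.
Factor: 2(u - 5)(u + 5) = 0.
So u = 5 or u = -5.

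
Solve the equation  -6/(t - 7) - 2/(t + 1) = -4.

Multiply both sides by (t - 7)(t + 1):
-6(t + 1) - 2(t - 7) = -4(t - 7)(t + 1).
Expand and collect terms: -4t² + 32t + 20 = 0.
By the quadratic formula, t = (-32 ± √1344) / -8, so t ≈ -0.5826 or t ≈ 8.5826.
Neither value makes a denominator zero (t ≠ 7, t ≠ -1), so both are valid.

t = -0.5826 or t = 8.5826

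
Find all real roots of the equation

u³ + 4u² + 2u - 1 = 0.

Possible rational roots are divisors of -1. Testing u = -1 gives 0, so (u + 1) is a factor.
Divide: u³ + 4u² + 2u - 1 = (u + 1)(u² + 3u - 1).
Apply the quadratic formula to u² + 3u - 1 = 0: u = (-3 ± √13)/2, i.e. u ≈ 0.3028 or u ≈ -3.3028.

u = -3.3028 or u = -1 or u = 0.3028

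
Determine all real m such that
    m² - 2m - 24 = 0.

m = -4 or m = 6

Factor: (m - 6)(m + 4) = 0.
So m = 6 or m = -4.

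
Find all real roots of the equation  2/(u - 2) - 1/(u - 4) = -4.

u = 1.5462 or u = 4.2038

Multiply both sides by (u - 2)(u - 4):
2(u - 4) - (u - 2) = -4(u - 2)(u - 4).
Expand and collect terms: -4u² + 23u - 26 = 0.
By the quadratic formula, u = (-23 ± √113) / -8, so u ≈ 1.5462 or u ≈ 4.2038.
Neither value makes a denominator zero (u ≠ 2, u ≠ 4), so both are valid.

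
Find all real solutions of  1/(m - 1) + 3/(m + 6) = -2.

m = -7.5927 or m = 0.5927

Multiply both sides by (m - 1)(m + 6):
(m + 6) + 3(m - 1) = -2(m - 1)(m + 6).
Expand and collect terms: -2m^2 - 14m + 9 = 0.
By the quadratic formula, m = (14 +/- sqrt(268)) / -4, so m ~= -7.5927 or m ~= 0.5927.
Neither value makes a denominator zero (m != 1, m != -6), so both are valid.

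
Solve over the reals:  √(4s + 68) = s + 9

s = -1

Square both sides: 4s + 68 = (s + 9)².
Expand and rearrange: s² + 14s + 13 = 0.
Solving gives s = -1 or s = -13.
Check each candidate in the original equation:
  s = -1: √(64) = 8, while s + 9 = 8 — valid.
  s = -13: √(16) = 4, while s + 9 = -4 — extraneous.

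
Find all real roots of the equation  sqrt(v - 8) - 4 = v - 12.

v = 8 or v = 9

Isolate the radical: sqrt(v - 8) = v - 8.
Square both sides: v - 8 = (v - 8)^2.
Expand and rearrange: v^2 - 17v + 72 = 0.
Solving gives v = 9 or v = 8.
Check each candidate in the original equation:
  v = 9: sqrt(1) = 1, while v - 8 = 1 — valid.
  v = 8: sqrt(0) = 0, while v - 8 = 0 — valid.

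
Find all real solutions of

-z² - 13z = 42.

Bring every term to one side: -z² - 13z - 42 = 0.
Factor: -1(z + 6)(z + 7) = 0.
So z = -6 or z = -7.

z = -7 or z = -6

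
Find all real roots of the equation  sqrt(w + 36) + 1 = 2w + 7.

w = 0

Isolate the radical: sqrt(w + 36) = 2w + 6.
Square both sides: w + 36 = (2w + 6)^2.
Expand and rearrange: 4w^2 + 23w = 0.
Solving gives w = 0 or w = -5.75.
Check each candidate in the original equation:
  w = 0: sqrt(36) = 6, while 2w + 6 = 6 — valid.
  w = -5.75: sqrt(30.25) = 5.5, while 2w + 6 = -5.5 — extraneous.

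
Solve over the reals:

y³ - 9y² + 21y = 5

Rearrange: y³ - 9y² + 21y - 5 = 0.
Possible rational roots are divisors of -5. Testing y = 5 gives 0, so (y - 5) is a factor.
Divide: y³ - 9y² + 21y - 5 = (y - 5)(y² - 4y + 1).
Apply the quadratic formula to y² - 4y + 1 = 0: y = (4 ± √12)/2, i.e. y ≈ 3.7321 or y ≈ 0.2679.

y = 0.2679 or y = 3.7321 or y = 5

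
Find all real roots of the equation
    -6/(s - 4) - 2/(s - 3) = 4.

Multiply both sides by (s - 4)(s - 3):
-6(s - 3) - 2(s - 4) = 4(s - 4)(s - 3).
Expand and collect terms: 4s^2 - 20s + 22 = 0.
By the quadratic formula, s = (20 +/- sqrt(48)) / 8, so s ~= 3.366 or s ~= 1.634.
Neither value makes a denominator zero (s != 4, s != 3), so both are valid.

s = 1.634 or s = 3.366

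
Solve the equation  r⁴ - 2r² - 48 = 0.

r = -2.8284 or r = 2.8284

Let u = r². The equation becomes u² - 2u - 48 = 0.
Factor: (u - 8)(u + 6) = 0, so u = 8 or u = -6.
r² = 8 gives r = ±2·√(2) ≈ ±2.8284.
r² = -6 < 0 has no real solution.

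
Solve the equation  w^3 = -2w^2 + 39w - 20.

Rearrange: w^3 + 2w^2 - 39w + 20 = 0.
Possible rational roots are divisors of 20. Testing w = 5 gives 0, so (w - 5) is a factor.
Divide: w^3 + 2w^2 - 39w + 20 = (w - 5)(w^2 + 7w - 4).
Apply the quadratic formula to w^2 + 7w - 4 = 0: w = (-7 +/- sqrt(65))/2, i.e. w ~= 0.5311 or w ~= -7.5311.

w = -7.5311 or w = 0.5311 or w = 5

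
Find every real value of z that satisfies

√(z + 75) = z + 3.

Square both sides: z + 75 = (z + 3)².
Expand and rearrange: z² + 5z - 66 = 0.
Solving gives z = 6 or z = -11.
Check each candidate in the original equation:
  z = 6: √(81) = 9, while z + 3 = 9 — valid.
  z = -11: √(64) = 8, while z + 3 = -8 — extraneous.

z = 6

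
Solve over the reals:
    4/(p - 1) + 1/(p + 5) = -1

Multiply both sides by (p - 1)(p + 5):
4(p + 5) + (p - 1) = -(p - 1)(p + 5).
Expand and collect terms: -p^2 - 9p - 14 = 0.
Factor or apply the quadratic formula: p = -7 or p = -2.
Neither value makes a denominator zero (p != 1, p != -5), so both are valid.

p = -7 or p = -2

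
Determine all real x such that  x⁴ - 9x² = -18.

Let u = x². The equation becomes u² - 9u + 18 = 0.
Factor: (u - 6)(u - 3) = 0, so u = 6 or u = 3.
x² = 6 gives x = ±√(6) ≈ ±2.4495.
x² = 3 gives x = ±√(3) ≈ ±1.7321.

x = -2.4495 or x = -1.7321 or x = 1.7321 or x = 2.4495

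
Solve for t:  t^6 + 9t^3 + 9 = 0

Let u = t^3. The equation becomes u^2 + 9u + 9 = 0.
By the quadratic formula, u = -9/2 + 3*sqrt(5)/2 or u = -9/2 - 3*sqrt(5)/2.
t^3 = -9/2 + 3*sqrt(5)/2 gives t = -(9/2 - 3*sqrt(5)/2)^(1/3) ~= -1.0464.
t^3 = -9/2 - 3*sqrt(5)/2 gives t = -(3*sqrt(5)/2 + 9/2)^(1/3) ~= -1.9878.

t = -1.9878 or t = -1.0464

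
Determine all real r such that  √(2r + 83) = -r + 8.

r = -1

Square both sides: 2r + 83 = (-r + 8)².
Expand and rearrange: r² - 18r - 19 = 0.
Solving gives r = 19 or r = -1.
Check each candidate in the original equation:
  r = 19: √(121) = 11, while -r + 8 = -11 — extraneous.
  r = -1: √(81) = 9, while -r + 8 = 9 — valid.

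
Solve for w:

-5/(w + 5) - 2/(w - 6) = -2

w = -2.7562 or w = 7.2562

Multiply both sides by (w + 5)(w - 6):
-5(w - 6) - 2(w + 5) = -2(w + 5)(w - 6).
Expand and collect terms: -2w² + 9w + 40 = 0.
By the quadratic formula, w = (-9 ± √401) / -4, so w ≈ -2.7562 or w ≈ 7.2562.
Neither value makes a denominator zero (w ≠ -5, w ≠ 6), so both are valid.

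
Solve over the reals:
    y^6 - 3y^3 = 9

Let u = y^3. The equation becomes u^2 - 3u - 9 = 0.
By the quadratic formula, u = 3/2 + 3*sqrt(5)/2 or u = 3/2 - 3*sqrt(5)/2.
y^3 = 3/2 + 3*sqrt(5)/2 gives y = (3/2 + 3*sqrt(5)/2)^(1/3) ~= 1.6932.
y^3 = 3/2 - 3*sqrt(5)/2 gives y = -(-3/2 + 3*sqrt(5)/2)^(1/3) ~= -1.2285.

y = -1.2285 or y = 1.6932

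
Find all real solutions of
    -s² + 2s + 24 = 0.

Factor: -1(s - 6)(s + 4) = 0.
So s = 6 or s = -4.

s = -4 or s = 6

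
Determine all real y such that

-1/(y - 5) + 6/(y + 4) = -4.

y = -5.465 or y = 5.215

Multiply both sides by (y - 5)(y + 4):
-(y + 4) + 6(y - 5) = -4(y - 5)(y + 4).
Expand and collect terms: -4y² - y + 114 = 0.
By the quadratic formula, y = (1 ± √1825) / -8, so y ≈ -5.465 or y ≈ 5.215.
Neither value makes a denominator zero (y ≠ 5, y ≠ -4), so both are valid.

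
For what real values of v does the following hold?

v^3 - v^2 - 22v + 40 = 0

v = -5 or v = 2 or v = 4

Possible rational roots are divisors of 40. Testing v = 4 gives 0, so (v - 4) is a factor.
Divide: v^3 - v^2 - 22v + 40 = (v - 4)(v^2 + 3v - 10).
Factor the quadratic: v = 2 or v = -5.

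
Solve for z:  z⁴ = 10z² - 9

z = -3 or z = -1 or z = 1 or z = 3

Let u = z². The equation becomes u² - 10u + 9 = 0.
Factor: (u - 9)(u - 1) = 0, so u = 9 or u = 1.
z² = 9 gives z = ±3.
z² = 1 gives z = ±1.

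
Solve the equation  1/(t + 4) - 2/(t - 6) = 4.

t = -3.7365 or t = 5.4865

Multiply both sides by (t + 4)(t - 6):
(t - 6) - 2(t + 4) = 4(t + 4)(t - 6).
Expand and collect terms: 4t^2 - 7t - 82 = 0.
By the quadratic formula, t = (7 +/- sqrt(1361)) / 8, so t ~= 5.4865 or t ~= -3.7365.
Neither value makes a denominator zero (t != -4, t != 6), so both are valid.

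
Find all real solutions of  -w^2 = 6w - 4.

w = -6.6056 or w = 0.6056

Rearrange to standard form: -w^2 - 6w + 4 = 0.
Discriminant: (-6)^2 - 4*(-1)*4 = 52.
Quadratic formula: w = (6 +/- sqrt(52)) / (-2).
So w = -sqrt(13) - 3 ~= -6.6056 or w = -3 + sqrt(13) ~= 0.6056.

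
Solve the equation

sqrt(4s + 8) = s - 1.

Square both sides: 4s + 8 = (s - 1)^2.
Expand and rearrange: s^2 - 6s - 7 = 0.
Solving gives s = 7 or s = -1.
Check each candidate in the original equation:
  s = 7: sqrt(36) = 6, while s - 1 = 6 — valid.
  s = -1: sqrt(4) = 2, while s - 1 = -2 — extraneous.

s = 7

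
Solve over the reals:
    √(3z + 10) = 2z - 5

Square both sides: 3z + 10 = (2z - 5)².
Expand and rearrange: 4z² - 23z + 15 = 0.
Solving gives z = 5 or z = 0.75.
Check each candidate in the original equation:
  z = 5: √(25) = 5, while 2z - 5 = 5 — valid.
  z = 0.75: √(12.25) = 3.5, while 2z - 5 = -3.5 — extraneous.

z = 5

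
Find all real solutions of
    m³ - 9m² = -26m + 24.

Rearrange: m³ - 9m² + 26m - 24 = 0.
Possible rational roots are divisors of -24. Testing m = 3 gives 0, so (m - 3) is a factor.
Divide: m³ - 9m² + 26m - 24 = (m - 3)(m² - 6m + 8).
Factor the quadratic: m = 4 or m = 2.

m = 2 or m = 3 or m = 4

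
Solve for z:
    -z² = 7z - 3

z = -7.4051 or z = 0.4051

Rearrange to standard form: -z² - 7z + 3 = 0.
Discriminant: (-7)² − 4·(-1)·3 = 61.
Quadratic formula: z = (7 ± √61) / (-2).
So z = -√(61)/2 - 7/2 ≈ -7.4051 or z = -7/2 + √(61)/2 ≈ 0.4051.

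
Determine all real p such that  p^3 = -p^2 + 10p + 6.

Rearrange: p^3 + p^2 - 10p - 6 = 0.
Possible rational roots are divisors of -6. Testing p = 3 gives 0, so (p - 3) is a factor.
Divide: p^3 + p^2 - 10p - 6 = (p - 3)(p^2 + 4p + 2).
Apply the quadratic formula to p^2 + 4p + 2 = 0: p = (-4 +/- sqrt(8))/2, i.e. p ~= -0.5858 or p ~= -3.4142.

p = -3.4142 or p = -0.5858 or p = 3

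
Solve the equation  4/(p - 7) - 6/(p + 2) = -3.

p = 0.5179 or p = 5.1487

Multiply both sides by (p - 7)(p + 2):
4(p + 2) - 6(p - 7) = -3(p - 7)(p + 2).
Expand and collect terms: -3p² + 17p - 8 = 0.
By the quadratic formula, p = (-17 ± √193) / -6, so p ≈ 0.5179 or p ≈ 5.1487.
Neither value makes a denominator zero (p ≠ 7, p ≠ -2), so both are valid.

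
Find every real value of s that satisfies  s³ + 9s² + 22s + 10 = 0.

Possible rational roots are divisors of 10. Testing s = -5 gives 0, so (s + 5) is a factor.
Divide: s³ + 9s² + 22s + 10 = (s + 5)(s² + 4s + 2).
Apply the quadratic formula to s² + 4s + 2 = 0: s = (-4 ± √8)/2, i.e. s ≈ -0.5858 or s ≈ -3.4142.

s = -5 or s = -3.4142 or s = -0.5858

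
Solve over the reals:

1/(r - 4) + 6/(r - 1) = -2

Multiply both sides by (r - 4)(r - 1):
(r - 1) + 6(r - 4) = -2(r - 4)(r - 1).
Expand and collect terms: -2r² + 3r + 17 = 0.
By the quadratic formula, r = (-3 ± √145) / -4, so r ≈ -2.2604 or r ≈ 3.7604.
Neither value makes a denominator zero (r ≠ 4, r ≠ 1), so both are valid.

r = -2.2604 or r = 3.7604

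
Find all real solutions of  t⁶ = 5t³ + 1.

t = -0.5775 or t = 1.7317

Let u = t³. The equation becomes u² - 5u - 1 = 0.
By the quadratic formula, u = 5/2 + √(29)/2 or u = 5/2 - √(29)/2.
t³ = 5/2 + √(29)/2 gives t = ∛(5/2 + √(29)/2) ≈ 1.7317.
t³ = 5/2 - √(29)/2 gives t = -∛(-5/2 + √(29)/2) ≈ -0.5775.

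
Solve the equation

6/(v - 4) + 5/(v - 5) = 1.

Multiply both sides by (v - 4)(v - 5):
6(v - 5) + 5(v - 4) = (v - 4)(v - 5).
Expand and collect terms: v^2 - 20v + 70 = 0.
By the quadratic formula, v = (20 +/- sqrt(120)) / 2, so v ~= 15.4772 or v ~= 4.5228.
Neither value makes a denominator zero (v != 4, v != 5), so both are valid.

v = 4.5228 or v = 15.4772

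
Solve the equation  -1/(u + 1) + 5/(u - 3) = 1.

u = -1.4721 or u = 7.4721

Multiply both sides by (u + 1)(u - 3):
-(u - 3) + 5(u + 1) = (u + 1)(u - 3).
Expand and collect terms: u² - 6u - 11 = 0.
By the quadratic formula, u = (6 ± √80) / 2, so u ≈ 7.4721 or u ≈ -1.4721.
Neither value makes a denominator zero (u ≠ -1, u ≠ 3), so both are valid.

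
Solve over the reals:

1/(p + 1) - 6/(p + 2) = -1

Multiply both sides by (p + 1)(p + 2):
(p + 2) - 6(p + 1) = -(p + 1)(p + 2).
Expand and collect terms: -p² + 2p + 2 = 0.
By the quadratic formula, p = (-2 ± √12) / -2, so p ≈ -0.7321 or p ≈ 2.7321.
Neither value makes a denominator zero (p ≠ -1, p ≠ -2), so both are valid.

p = -0.7321 or p = 2.7321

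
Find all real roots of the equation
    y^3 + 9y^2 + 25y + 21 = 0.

y = -4.4142 or y = -3 or y = -1.5858

Possible rational roots are divisors of 21. Testing y = -3 gives 0, so (y + 3) is a factor.
Divide: y^3 + 9y^2 + 25y + 21 = (y + 3)(y^2 + 6y + 7).
Apply the quadratic formula to y^2 + 6y + 7 = 0: y = (-6 +/- sqrt(8))/2, i.e. y ~= -1.5858 or y ~= -4.4142.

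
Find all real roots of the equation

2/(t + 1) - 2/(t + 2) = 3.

t = -2.4574 or t = -0.5426

Multiply both sides by (t + 1)(t + 2):
2(t + 2) - 2(t + 1) = 3(t + 1)(t + 2).
Expand and collect terms: 3t² + 9t + 4 = 0.
By the quadratic formula, t = (-9 ± √33) / 6, so t ≈ -0.5426 or t ≈ -2.4574.
Neither value makes a denominator zero (t ≠ -1, t ≠ -2), so both are valid.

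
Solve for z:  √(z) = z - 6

Square both sides: z = (z - 6)².
Expand and rearrange: z² - 13z + 36 = 0.
Solving gives z = 9 or z = 4.
Check each candidate in the original equation:
  z = 9: √(9) = 3, while z - 6 = 3 — valid.
  z = 4: √(4) = 2, while z - 6 = -2 — extraneous.

z = 9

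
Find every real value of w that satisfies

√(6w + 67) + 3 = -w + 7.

Isolate the radical: √(6w + 67) = -w + 4.
Square both sides: 6w + 67 = (-w + 4)².
Expand and rearrange: w² - 14w - 51 = 0.
Solving gives w = 17 or w = -3.
Check each candidate in the original equation:
  w = 17: √(169) = 13, while -w + 4 = -13 — extraneous.
  w = -3: √(49) = 7, while -w + 4 = 7 — valid.

w = -3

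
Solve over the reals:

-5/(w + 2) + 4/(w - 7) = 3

Multiply both sides by (w + 2)(w - 7):
-5(w - 7) + 4(w + 2) = 3(w + 2)(w - 7).
Expand and collect terms: 3w^2 - 14w - 85 = 0.
By the quadratic formula, w = (14 +/- sqrt(1216)) / 6, so w ~= 8.1452 or w ~= -3.4785.
Neither value makes a denominator zero (w != -2, w != 7), so both are valid.

w = -3.4785 or w = 8.1452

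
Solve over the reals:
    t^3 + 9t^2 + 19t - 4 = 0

Possible rational roots are divisors of -4. Testing t = -4 gives 0, so (t + 4) is a factor.
Divide: t^3 + 9t^2 + 19t - 4 = (t + 4)(t^2 + 5t - 1).
Apply the quadratic formula to t^2 + 5t - 1 = 0: t = (-5 +/- sqrt(29))/2, i.e. t ~= 0.1926 or t ~= -5.1926.

t = -5.1926 or t = -4 or t = 0.1926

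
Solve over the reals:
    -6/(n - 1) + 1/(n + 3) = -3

Multiply both sides by (n - 1)(n + 3):
-6(n + 3) + (n - 1) = -3(n - 1)(n + 3).
Expand and collect terms: -3n² - n + 28 = 0.
By the quadratic formula, n = (1 ± √337) / -6, so n ≈ -3.2263 or n ≈ 2.8929.
Neither value makes a denominator zero (n ≠ 1, n ≠ -3), so both are valid.

n = -3.2263 or n = 2.8929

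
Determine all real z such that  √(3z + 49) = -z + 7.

z = 0

Square both sides: 3z + 49 = (-z + 7)².
Expand and rearrange: z² - 17z = 0.
Solving gives z = 17 or z = 0.
Check each candidate in the original equation:
  z = 17: √(100) = 10, while -z + 7 = -10 — extraneous.
  z = 0: √(49) = 7, while -z + 7 = 7 — valid.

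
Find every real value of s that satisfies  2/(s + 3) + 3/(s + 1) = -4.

Multiply both sides by (s + 3)(s + 1):
2(s + 1) + 3(s + 3) = -4(s + 3)(s + 1).
Expand and collect terms: -4s² - 21s - 23 = 0.
By the quadratic formula, s = (21 ± √73) / -8, so s ≈ -3.693 or s ≈ -1.557.
Neither value makes a denominator zero (s ≠ -3, s ≠ -1), so both are valid.

s = -3.693 or s = -1.557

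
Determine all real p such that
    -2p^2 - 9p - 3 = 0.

Discriminant: (-9)^2 - 4*(-2)*(-3) = 57.
Quadratic formula: p = (9 +/- sqrt(57)) / (-4).
So p = -9/4 - sqrt(57)/4 ~= -4.1375 or p = -9/4 + sqrt(57)/4 ~= -0.3625.

p = -4.1375 or p = -0.3625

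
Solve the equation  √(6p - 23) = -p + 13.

Square both sides: 6p - 23 = (-p + 13)².
Expand and rearrange: p² - 32p + 192 = 0.
Solving gives p = 24 or p = 8.
Check each candidate in the original equation:
  p = 24: √(121) = 11, while -p + 13 = -11 — extraneous.
  p = 8: √(25) = 5, while -p + 13 = 5 — valid.

p = 8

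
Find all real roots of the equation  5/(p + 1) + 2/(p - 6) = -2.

p = -3.7846 or p = 5.2846

Multiply both sides by (p + 1)(p - 6):
5(p - 6) + 2(p + 1) = -2(p + 1)(p - 6).
Expand and collect terms: -2p² + 3p + 40 = 0.
By the quadratic formula, p = (-3 ± √329) / -4, so p ≈ -3.7846 or p ≈ 5.2846.
Neither value makes a denominator zero (p ≠ -1, p ≠ 6), so both are valid.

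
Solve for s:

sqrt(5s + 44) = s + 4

s = 4

Square both sides: 5s + 44 = (s + 4)^2.
Expand and rearrange: s^2 + 3s - 28 = 0.
Solving gives s = 4 or s = -7.
Check each candidate in the original equation:
  s = 4: sqrt(64) = 8, while s + 4 = 8 — valid.
  s = -7: sqrt(9) = 3, while s + 4 = -3 — extraneous.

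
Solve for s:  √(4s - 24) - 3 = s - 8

Isolate the radical: √(4s - 24) = s - 5.
Square both sides: 4s - 24 = (s - 5)².
Expand and rearrange: s² - 14s + 49 = 0.
This gives the repeated root s = 7.
Check in the original equation:
  s = 7: √(4) = 2, while s - 5 = 2 — valid.

s = 7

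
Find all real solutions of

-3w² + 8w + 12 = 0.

Discriminant: (8)² − 4·(-3)·12 = 208.
Quadratic formula: w = (-8 ± √208) / (-6).
So w = 4/3 - 2·√(13)/3 ≈ -1.0704 or w = 4/3 + 2·√(13)/3 ≈ 3.737.

w = -1.0704 or w = 3.737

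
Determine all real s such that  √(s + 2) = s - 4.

s = 7

Square both sides: s + 2 = (s - 4)².
Expand and rearrange: s² - 9s + 14 = 0.
Solving gives s = 7 or s = 2.
Check each candidate in the original equation:
  s = 7: √(9) = 3, while s - 4 = 3 — valid.
  s = 2: √(4) = 2, while s - 4 = -2 — extraneous.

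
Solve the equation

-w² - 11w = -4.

Rearrange to standard form: -w² - 11w + 4 = 0.
Discriminant: (-11)² − 4·(-1)·4 = 137.
Quadratic formula: w = (11 ± √137) / (-2).
So w = -√(137)/2 - 11/2 ≈ -11.3523 or w = -11/2 + √(137)/2 ≈ 0.3523.

w = -11.3523 or w = 0.3523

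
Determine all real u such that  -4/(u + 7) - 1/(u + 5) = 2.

u = -9.2656 or u = -5.2344

Multiply both sides by (u + 7)(u + 5):
-4(u + 5) - (u + 7) = 2(u + 7)(u + 5).
Expand and collect terms: 2u^2 + 29u + 97 = 0.
By the quadratic formula, u = (-29 +/- sqrt(65)) / 4, so u ~= -5.2344 or u ~= -9.2656.
Neither value makes a denominator zero (u != -7, u != -5), so both are valid.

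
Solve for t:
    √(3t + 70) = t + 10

Square both sides: 3t + 70 = (t + 10)².
Expand and rearrange: t² + 17t + 30 = 0.
Solving gives t = -2 or t = -15.
Check each candidate in the original equation:
  t = -2: √(64) = 8, while t + 10 = 8 — valid.
  t = -15: √(25) = 5, while t + 10 = -5 — extraneous.

t = -2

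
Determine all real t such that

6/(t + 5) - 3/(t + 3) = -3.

t = -6.5616 or t = -2.4384

Multiply both sides by (t + 5)(t + 3):
6(t + 3) - 3(t + 5) = -3(t + 5)(t + 3).
Expand and collect terms: -3t^2 - 27t - 48 = 0.
By the quadratic formula, t = (27 +/- sqrt(153)) / -6, so t ~= -6.5616 or t ~= -2.4384.
Neither value makes a denominator zero (t != -5, t != -3), so both are valid.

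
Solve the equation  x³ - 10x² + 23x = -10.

Rearrange: x³ - 10x² + 23x + 10 = 0.
Possible rational roots are divisors of 10. Testing x = 5 gives 0, so (x - 5) is a factor.
Divide: x³ - 10x² + 23x + 10 = (x - 5)(x² - 5x - 2).
Apply the quadratic formula to x² - 5x - 2 = 0: x = (5 ± √33)/2, i.e. x ≈ 5.3723 or x ≈ -0.3723.

x = -0.3723 or x = 5 or x = 5.3723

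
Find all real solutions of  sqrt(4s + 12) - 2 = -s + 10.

Isolate the radical: sqrt(4s + 12) = -s + 12.
Square both sides: 4s + 12 = (-s + 12)^2.
Expand and rearrange: s^2 - 28s + 132 = 0.
Solving gives s = 22 or s = 6.
Check each candidate in the original equation:
  s = 22: sqrt(100) = 10, while -s + 12 = -10 — extraneous.
  s = 6: sqrt(36) = 6, while -s + 12 = 6 — valid.

s = 6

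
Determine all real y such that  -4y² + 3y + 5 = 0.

y = -0.8042 or y = 1.5542

Discriminant: (3)² − 4·(-4)·5 = 89.
Quadratic formula: y = (-3 ± √89) / (-8).
So y = 3/8 - √(89)/8 ≈ -0.8042 or y = 3/8 + √(89)/8 ≈ 1.5542.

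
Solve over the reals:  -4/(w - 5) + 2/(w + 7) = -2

Multiply both sides by (w - 5)(w + 7):
-4(w + 7) + 2(w - 5) = -2(w - 5)(w + 7).
Expand and collect terms: -2w² - 2w + 108 = 0.
By the quadratic formula, w = (2 ± √868) / -4, so w ≈ -7.8655 or w ≈ 6.8655.
Neither value makes a denominator zero (w ≠ 5, w ≠ -7), so both are valid.

w = -7.8655 or w = 6.8655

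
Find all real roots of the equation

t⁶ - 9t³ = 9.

t = -0.9685 or t = 2.1478

Let u = t³. The equation becomes u² - 9u - 9 = 0.
By the quadratic formula, u = 9/2 + 3·√(13)/2 or u = 9/2 - 3·√(13)/2.
t³ = 9/2 + 3·√(13)/2 gives t = ∛(9/2 + 3·√(13)/2) ≈ 2.1478.
t³ = 9/2 - 3·√(13)/2 gives t = -∛(-9/2 + 3·√(13)/2) ≈ -0.9685.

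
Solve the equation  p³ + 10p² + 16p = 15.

Rearrange: p³ + 10p² + 16p - 15 = 0.
Possible rational roots are divisors of -15. Testing p = -3 gives 0, so (p + 3) is a factor.
Divide: p³ + 10p² + 16p - 15 = (p + 3)(p² + 7p - 5).
Apply the quadratic formula to p² + 7p - 5 = 0: p = (-7 ± √69)/2, i.e. p ≈ 0.6533 or p ≈ -7.6533.

p = -7.6533 or p = -3 or p = 0.6533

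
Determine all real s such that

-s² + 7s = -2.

Rearrange to standard form: -s² + 7s + 2 = 0.
Discriminant: (7)² − 4·(-1)·2 = 57.
Quadratic formula: s = (-7 ± √57) / (-2).
So s = 7/2 - √(57)/2 ≈ -0.2749 or s = 7/2 + √(57)/2 ≈ 7.2749.

s = -0.2749 or s = 7.2749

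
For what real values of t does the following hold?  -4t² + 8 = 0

t = -1.4142 or t = 1.4142

Discriminant: (0)² − 4·(-4)·8 = 128.
Quadratic formula: t = (0 ± √128) / (-8).
So t = -√(2) ≈ -1.4142 or t = √(2) ≈ 1.4142.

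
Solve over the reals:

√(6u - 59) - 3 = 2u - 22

u = 10 or u = 10.5

Isolate the radical: √(6u - 59) = 2u - 19.
Square both sides: 6u - 59 = (2u - 19)².
Expand and rearrange: 4u² - 82u + 420 = 0.
Solving gives u = 10.5 or u = 10.
Check each candidate in the original equation:
  u = 10.5: √(4) = 2, while 2u - 19 = 2 — valid.
  u = 10: √(1) = 1, while 2u - 19 = 1 — valid.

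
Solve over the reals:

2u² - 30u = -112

Bring every term to one side: 2u² - 30u + 112 = 0.
Factor: 2(u - 8)(u - 7) = 0.
So u = 8 or u = 7.

u = 7 or u = 8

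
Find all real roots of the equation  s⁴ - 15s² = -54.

s = -3 or s = -2.4495 or s = 2.4495 or s = 3

Let u = s². The equation becomes u² - 15u + 54 = 0.
Factor: (u - 6)(u - 9) = 0, so u = 6 or u = 9.
s² = 6 gives s = ±√(6) ≈ ±2.4495.
s² = 9 gives s = ±3.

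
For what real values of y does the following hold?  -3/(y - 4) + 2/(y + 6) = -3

Multiply both sides by (y - 4)(y + 6):
-3(y + 6) + 2(y - 4) = -3(y - 4)(y + 6).
Expand and collect terms: -3y² - 5y + 98 = 0.
By the quadratic formula, y = (5 ± √1201) / -6, so y ≈ -6.6092 or y ≈ 4.9426.
Neither value makes a denominator zero (y ≠ 4, y ≠ -6), so both are valid.

y = -6.6092 or y = 4.9426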